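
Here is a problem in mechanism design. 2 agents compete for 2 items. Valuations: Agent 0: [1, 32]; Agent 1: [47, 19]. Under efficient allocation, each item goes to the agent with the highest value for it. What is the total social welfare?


Step 1: For each item, find the maximum value among all agents.
Step 2: Item 0 -> Agent 1 (value 47)
Step 3: Item 1 -> Agent 0 (value 32)
Step 4: Total welfare = 47 + 32 = 79

79


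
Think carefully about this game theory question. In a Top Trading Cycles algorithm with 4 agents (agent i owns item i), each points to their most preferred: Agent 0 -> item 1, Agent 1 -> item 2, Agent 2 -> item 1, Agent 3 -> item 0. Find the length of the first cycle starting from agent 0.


Step 1: Trace the pointer graph from agent 0: 0 -> 1 -> 2 -> 1
Step 2: A cycle is detected when we revisit agent 1
Step 3: The cycle is: 1 -> 2 -> 1
Step 4: Cycle length = 2

2


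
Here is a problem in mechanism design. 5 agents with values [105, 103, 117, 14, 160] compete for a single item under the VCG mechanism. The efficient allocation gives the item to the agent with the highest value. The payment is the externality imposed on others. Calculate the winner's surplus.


Step 1: The winner is the agent with the highest value: agent 4 with value 160
Step 2: Values of other agents: [105, 103, 117, 14]
Step 3: VCG payment = max of others' values = 117
Step 4: Surplus = 160 - 117 = 43

43


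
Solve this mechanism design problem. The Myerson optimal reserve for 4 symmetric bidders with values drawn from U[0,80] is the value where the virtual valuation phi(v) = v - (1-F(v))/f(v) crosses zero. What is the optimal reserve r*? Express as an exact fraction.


Step 1: For U[0,80], F(v) = v/80 and f(v) = 1/80
Step 2: phi(v) = v - (1 - v/80)/(1/80) = v - (80 - v) = 2v - 80
Step 3: Set phi(r*) = 0: 2r* - 80 = 0
Step 4: r* = 80/2 = 40 (the number of bidders n = 4 does not enter)

40


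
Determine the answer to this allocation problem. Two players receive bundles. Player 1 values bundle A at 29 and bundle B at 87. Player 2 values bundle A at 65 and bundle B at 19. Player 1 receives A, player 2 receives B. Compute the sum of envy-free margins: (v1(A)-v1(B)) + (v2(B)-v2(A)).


Step 1: Player 1's margin = v1(A) - v1(B) = 29 - 87 = -58
Step 2: Player 2's margin = v2(B) - v2(A) = 19 - 65 = -46
Step 3: Total margin = -58 + -46 = -104

-104


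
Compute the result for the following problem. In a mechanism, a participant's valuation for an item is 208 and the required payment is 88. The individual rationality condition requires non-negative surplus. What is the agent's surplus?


Step 1: Surplus = value - payment = 208 - 88 = 120
Step 2: IR is satisfied (surplus >= 0)

120


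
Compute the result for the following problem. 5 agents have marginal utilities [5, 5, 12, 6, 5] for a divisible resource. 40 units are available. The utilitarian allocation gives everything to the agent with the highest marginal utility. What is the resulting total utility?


Step 1: The marginal utilities are [5, 5, 12, 6, 5]
Step 2: The highest marginal utility is 12
Step 3: All 40 units go to that agent
Step 4: Total utility = 12 * 40 = 480

480


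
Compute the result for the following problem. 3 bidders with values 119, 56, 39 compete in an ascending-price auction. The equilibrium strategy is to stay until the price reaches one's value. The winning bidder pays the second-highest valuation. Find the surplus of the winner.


Step 1: Identify the highest value: 119
Step 2: Identify the second-highest value: 56
Step 3: The final price = second-highest value = 56
Step 4: Surplus = 119 - 56 = 63

63


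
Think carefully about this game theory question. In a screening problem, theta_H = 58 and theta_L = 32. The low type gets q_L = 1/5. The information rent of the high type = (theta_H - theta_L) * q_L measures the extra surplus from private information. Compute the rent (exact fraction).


Step 1: theta_H - theta_L = 58 - 32 = 26
Step 2: Information rent = (theta_H - theta_L) * q_L
Step 3: = 26 * 1/5
Step 4: = 26/5

26/5


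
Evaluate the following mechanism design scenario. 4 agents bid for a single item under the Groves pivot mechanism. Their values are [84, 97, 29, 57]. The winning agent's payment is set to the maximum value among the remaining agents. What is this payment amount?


Step 1: The efficient winner is agent 1 with value 97
Step 2: Other agents' values: [84, 29, 57]
Step 3: Pivot payment = max(others) = 84
Step 4: The winner pays 84

84


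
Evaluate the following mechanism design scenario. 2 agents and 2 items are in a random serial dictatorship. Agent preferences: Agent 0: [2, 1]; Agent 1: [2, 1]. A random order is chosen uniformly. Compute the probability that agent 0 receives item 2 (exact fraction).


Step 1: Agent 0 wants item 2
Step 2: There are 2 possible orderings of agents
Step 3: In 1 orderings, agent 0 gets item 2
Step 4: Probability = 1/2

1/2


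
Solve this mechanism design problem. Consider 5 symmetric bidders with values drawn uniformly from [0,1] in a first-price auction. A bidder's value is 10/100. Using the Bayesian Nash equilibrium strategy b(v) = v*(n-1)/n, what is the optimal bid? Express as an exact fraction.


Step 1: The symmetric BNE bidding function is b(v) = v * (n-1) / n
Step 2: Substitute v = 1/10 and n = 5
Step 3: b = 1/10 * 4/5
Step 4: b = 2/25

2/25


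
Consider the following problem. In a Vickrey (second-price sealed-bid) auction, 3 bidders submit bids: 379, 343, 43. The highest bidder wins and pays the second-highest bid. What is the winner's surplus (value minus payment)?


Step 1: Sort bids in descending order: 379, 343, 43
Step 2: The winning bid is the highest: 379
Step 3: The payment equals the second-highest bid: 343
Step 4: Surplus = winner's bid - payment = 379 - 343 = 36

36


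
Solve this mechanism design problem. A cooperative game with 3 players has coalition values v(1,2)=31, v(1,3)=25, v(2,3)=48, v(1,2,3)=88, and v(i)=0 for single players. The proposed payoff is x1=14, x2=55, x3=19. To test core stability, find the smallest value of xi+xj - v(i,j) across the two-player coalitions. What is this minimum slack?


Step 1: Slack for coalition (1,2): x1+x2 - v12 = 69 - 31 = 38
Step 2: Slack for coalition (1,3): x1+x3 - v13 = 33 - 25 = 8
Step 3: Slack for coalition (2,3): x2+x3 - v23 = 74 - 48 = 26
Step 4: Minimum slack = min(38, 8, 26) = 8, attained by (1,3); no pair can gain by deviating, so the allocation is in the core

8


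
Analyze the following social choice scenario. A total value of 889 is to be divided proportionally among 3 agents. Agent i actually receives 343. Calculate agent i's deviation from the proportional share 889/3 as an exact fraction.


Step 1: Proportional share = 889/3
Step 2: Agent's actual allocation = 343
Step 3: Excess = 343 - 889/3 = 140/3

140/3


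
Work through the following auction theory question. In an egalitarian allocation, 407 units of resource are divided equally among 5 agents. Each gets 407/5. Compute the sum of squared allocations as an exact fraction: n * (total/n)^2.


Step 1: Each agent's share = 407/5
Step 2: Square of each share = (407/5)^2 = 165649/25
Step 3: Sum of squares = 5 * 165649/25 = 165649/5

165649/5


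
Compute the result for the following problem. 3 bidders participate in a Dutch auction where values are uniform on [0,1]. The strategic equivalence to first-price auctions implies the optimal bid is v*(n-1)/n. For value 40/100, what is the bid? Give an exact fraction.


Step 1: Dutch auctions are strategically equivalent to first-price auctions
Step 2: The equilibrium bid is b(v) = v*(n-1)/n
Step 3: b = 2/5 * 2/3
Step 4: b = 4/15

4/15


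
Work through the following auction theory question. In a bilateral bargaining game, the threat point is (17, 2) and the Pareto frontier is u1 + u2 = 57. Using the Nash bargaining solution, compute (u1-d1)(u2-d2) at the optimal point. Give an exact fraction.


Step 1: The Nash solution splits surplus symmetrically above the disagreement point
Step 2: u1 = (total + d1 - d2)/2 = (57 + 17 - 2)/2 = 36
Step 3: u2 = (total - d1 + d2)/2 = (57 - 17 + 2)/2 = 21
Step 4: Nash product = (36 - 17) * (21 - 2)
Step 5: = 19 * 19 = 361

361


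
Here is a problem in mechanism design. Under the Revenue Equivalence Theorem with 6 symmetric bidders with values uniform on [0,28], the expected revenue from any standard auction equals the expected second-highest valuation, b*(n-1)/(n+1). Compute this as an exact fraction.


Step 1: By Revenue Equivalence, expected revenue = b*(n-1)/(n+1)
Step 2: Substituting n = 6, b = 28
Step 3: Revenue = 28*(6-1)/(6+1) = 28*5/7
Step 4: Revenue = 140/7 = 20

20


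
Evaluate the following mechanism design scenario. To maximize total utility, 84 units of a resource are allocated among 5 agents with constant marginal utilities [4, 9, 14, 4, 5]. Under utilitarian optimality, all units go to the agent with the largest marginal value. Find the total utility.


Step 1: The marginal utilities are [4, 9, 14, 4, 5]
Step 2: The highest marginal utility is 14
Step 3: All 84 units go to that agent
Step 4: Total utility = 14 * 84 = 1176

1176


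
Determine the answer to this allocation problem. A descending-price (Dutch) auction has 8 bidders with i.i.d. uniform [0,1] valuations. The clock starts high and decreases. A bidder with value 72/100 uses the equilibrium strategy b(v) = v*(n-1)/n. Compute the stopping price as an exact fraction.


Step 1: Dutch auctions are strategically equivalent to first-price auctions
Step 2: The equilibrium bid is b(v) = v*(n-1)/n
Step 3: b = 18/25 * 7/8
Step 4: b = 63/100

63/100


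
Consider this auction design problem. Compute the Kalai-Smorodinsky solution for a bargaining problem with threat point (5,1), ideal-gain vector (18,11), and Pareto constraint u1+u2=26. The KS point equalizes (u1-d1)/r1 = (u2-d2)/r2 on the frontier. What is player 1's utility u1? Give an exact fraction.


Step 1: At the KS point, (u1-d1)/r1 = (u2-d2)/r2 = t and u1+u2 = 26
Step 2: u1 = d1 + r1*t and u2 = d2 + r2*t, so (d1 + r1*t) + (d2 + r2*t) = 26
Step 3: t = (26 - 5 - 1)/(18 + 11) = 20/29
Step 4: u1 = d1 + r1*t = 5 + 18 * 20/29 = 505/29
Step 5: (Check: u2 = d2 + r2*t = 249/29; u1+u2 = 505/29 + 249/29 = 26, on the frontier.)

505/29


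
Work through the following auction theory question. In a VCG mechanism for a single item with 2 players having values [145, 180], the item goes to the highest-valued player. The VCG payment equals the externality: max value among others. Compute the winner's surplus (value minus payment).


Step 1: The winner is the agent with the highest value: agent 1 with value 180
Step 2: Values of other agents: [145]
Step 3: VCG payment = max of others' values = 145
Step 4: Surplus = 180 - 145 = 35

35


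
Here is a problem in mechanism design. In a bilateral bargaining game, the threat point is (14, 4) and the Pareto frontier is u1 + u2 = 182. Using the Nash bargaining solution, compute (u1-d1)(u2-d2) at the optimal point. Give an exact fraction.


Step 1: The Nash solution splits surplus symmetrically above the disagreement point
Step 2: u1 = (total + d1 - d2)/2 = (182 + 14 - 4)/2 = 96
Step 3: u2 = (total - d1 + d2)/2 = (182 - 14 + 4)/2 = 86
Step 4: Nash product = (96 - 14) * (86 - 4)
Step 5: = 82 * 82 = 6724

6724


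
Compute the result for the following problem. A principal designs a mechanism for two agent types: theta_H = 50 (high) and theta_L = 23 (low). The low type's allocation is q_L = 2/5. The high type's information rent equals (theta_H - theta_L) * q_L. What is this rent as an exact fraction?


Step 1: theta_H - theta_L = 50 - 23 = 27
Step 2: Information rent = (theta_H - theta_L) * q_L
Step 3: = 27 * 2/5
Step 4: = 54/5

54/5


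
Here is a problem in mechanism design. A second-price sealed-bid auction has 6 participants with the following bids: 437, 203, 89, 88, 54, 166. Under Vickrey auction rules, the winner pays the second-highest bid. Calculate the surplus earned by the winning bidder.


Step 1: Sort bids in descending order: 437, 203, 166, 89, 88, 54
Step 2: The winning bid is the highest: 437
Step 3: The payment equals the second-highest bid: 203
Step 4: Surplus = winner's bid - payment = 437 - 203 = 234

234


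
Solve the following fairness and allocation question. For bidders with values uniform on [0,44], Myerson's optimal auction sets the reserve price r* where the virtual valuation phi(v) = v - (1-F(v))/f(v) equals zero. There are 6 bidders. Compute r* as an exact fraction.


Step 1: For U[0,44], F(v) = v/44 and f(v) = 1/44
Step 2: phi(v) = v - (1 - v/44)/(1/44) = v - (44 - v) = 2v - 44
Step 3: Set phi(r*) = 0: 2r* - 44 = 0
Step 4: r* = 44/2 = 22 (the number of bidders n = 6 does not enter)

22


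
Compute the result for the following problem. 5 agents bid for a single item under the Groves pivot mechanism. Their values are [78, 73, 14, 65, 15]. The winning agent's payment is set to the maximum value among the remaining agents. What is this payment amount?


Step 1: The efficient winner is agent 0 with value 78
Step 2: Other agents' values: [73, 14, 65, 15]
Step 3: Pivot payment = max(others) = 73
Step 4: The winner pays 73

73


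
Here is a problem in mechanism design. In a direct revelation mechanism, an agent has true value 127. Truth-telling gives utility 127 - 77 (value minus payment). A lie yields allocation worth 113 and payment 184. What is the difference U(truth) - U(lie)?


Step 1: U(truth) = value - payment = 127 - 77 = 50
Step 2: U(lie) = allocation - payment = 113 - 184 = -71
Step 3: IC gap = 50 - (-71) = 121

121


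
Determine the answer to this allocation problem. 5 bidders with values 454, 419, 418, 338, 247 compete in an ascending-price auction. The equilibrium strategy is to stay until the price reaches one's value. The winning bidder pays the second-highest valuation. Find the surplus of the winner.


Step 1: Identify the highest value: 454
Step 2: Identify the second-highest value: 419
Step 3: The final price = second-highest value = 419
Step 4: Surplus = 454 - 419 = 35

35


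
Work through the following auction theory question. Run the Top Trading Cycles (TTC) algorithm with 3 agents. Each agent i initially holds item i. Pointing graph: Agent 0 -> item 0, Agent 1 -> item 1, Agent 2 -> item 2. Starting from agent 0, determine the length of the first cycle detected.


Step 1: Trace the pointer graph from agent 0: 0 -> 0
Step 2: A cycle is detected when we revisit agent 0
Step 3: The cycle is: 0 -> 0
Step 4: Cycle length = 1

1


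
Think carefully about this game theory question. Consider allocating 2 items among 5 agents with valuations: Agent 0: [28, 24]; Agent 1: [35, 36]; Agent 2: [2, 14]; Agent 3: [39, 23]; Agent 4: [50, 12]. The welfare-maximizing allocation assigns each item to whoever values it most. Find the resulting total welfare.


Step 1: For each item, find the maximum value among all agents.
Step 2: Item 0 -> Agent 4 (value 50)
Step 3: Item 1 -> Agent 1 (value 36)
Step 4: Total welfare = 50 + 36 = 86

86


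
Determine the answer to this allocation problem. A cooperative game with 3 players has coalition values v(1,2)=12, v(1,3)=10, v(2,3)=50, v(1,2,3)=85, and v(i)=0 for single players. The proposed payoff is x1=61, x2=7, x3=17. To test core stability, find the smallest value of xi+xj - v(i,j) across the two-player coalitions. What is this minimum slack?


Step 1: Slack for coalition (1,2): x1+x2 - v12 = 68 - 12 = 56
Step 2: Slack for coalition (1,3): x1+x3 - v13 = 78 - 10 = 68
Step 3: Slack for coalition (2,3): x2+x3 - v23 = 24 - 50 = -26
Step 4: Minimum slack = min(56, 68, -26) = -26, attained by (2,3); coalition (2,3) can block (slack < 0), so the allocation is not in the core

-26


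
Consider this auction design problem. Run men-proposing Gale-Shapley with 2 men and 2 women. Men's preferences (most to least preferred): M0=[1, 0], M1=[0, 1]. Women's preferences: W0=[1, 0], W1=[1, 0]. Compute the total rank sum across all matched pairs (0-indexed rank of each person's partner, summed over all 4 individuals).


Step 1: Run Gale-Shapley (men propose, women hold best offer):
  M0 proposes to W1; she accepts
  M1 proposes to W0; she accepts
Step 2: Final matching: W0-M1, W1-M0
Step 3: 0-indexed ranks (man's rank of his match, then woman's): 0 + 0 + 0 + 1
Step 4: Total rank sum = 1

1


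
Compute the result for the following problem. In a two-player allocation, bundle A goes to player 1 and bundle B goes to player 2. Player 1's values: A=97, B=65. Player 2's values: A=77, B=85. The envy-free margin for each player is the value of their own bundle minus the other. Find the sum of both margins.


Step 1: Player 1's margin = v1(A) - v1(B) = 97 - 65 = 32
Step 2: Player 2's margin = v2(B) - v2(A) = 85 - 77 = 8
Step 3: Total margin = 32 + 8 = 40

40


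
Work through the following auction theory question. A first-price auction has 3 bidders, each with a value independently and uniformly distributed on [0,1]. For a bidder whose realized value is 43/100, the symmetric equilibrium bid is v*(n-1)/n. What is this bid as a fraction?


Step 1: The symmetric BNE bidding function is b(v) = v * (n-1) / n
Step 2: Substitute v = 43/100 and n = 3
Step 3: b = 43/100 * 2/3
Step 4: b = 43/150

43/150


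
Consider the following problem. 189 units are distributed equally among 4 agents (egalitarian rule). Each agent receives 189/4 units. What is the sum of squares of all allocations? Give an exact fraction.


Step 1: Each agent's share = 189/4
Step 2: Square of each share = (189/4)^2 = 35721/16
Step 3: Sum of squares = 4 * 35721/16 = 35721/4

35721/4


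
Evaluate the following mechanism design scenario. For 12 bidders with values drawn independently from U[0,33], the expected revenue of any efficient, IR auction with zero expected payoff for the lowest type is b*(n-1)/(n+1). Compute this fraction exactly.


Step 1: By Revenue Equivalence, expected revenue = b*(n-1)/(n+1)
Step 2: Substituting n = 12, b = 33
Step 3: Revenue = 33*(12-1)/(12+1) = 33*11/13
Step 4: Revenue = 363/13

363/13


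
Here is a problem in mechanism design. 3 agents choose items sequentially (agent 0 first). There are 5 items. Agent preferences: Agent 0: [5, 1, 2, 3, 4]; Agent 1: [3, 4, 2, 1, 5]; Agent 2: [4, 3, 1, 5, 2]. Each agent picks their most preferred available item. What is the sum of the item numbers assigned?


Step 1: Agent 0 picks item 5
Step 2: Agent 1 picks item 3
Step 3: Agent 2 picks item 4
Step 4: Sum = 5 + 3 + 4 = 12

12


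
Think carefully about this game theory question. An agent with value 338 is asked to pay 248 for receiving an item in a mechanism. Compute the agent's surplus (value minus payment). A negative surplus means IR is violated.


Step 1: Surplus = value - payment = 338 - 248 = 90
Step 2: IR is satisfied (surplus >= 0)

90


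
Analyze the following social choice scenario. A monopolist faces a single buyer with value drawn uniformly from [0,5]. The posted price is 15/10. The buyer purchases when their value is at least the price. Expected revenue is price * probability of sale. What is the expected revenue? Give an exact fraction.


Step 1: Posted price r = 3/2, value support [0,5]
Step 2: P(v >= r) = (5 - 3/2)/5 = 7/10
Step 3: Expected revenue = r * P(v >= r) = 3/2 * 7/10
Step 4: Revenue = 21/20

21/20


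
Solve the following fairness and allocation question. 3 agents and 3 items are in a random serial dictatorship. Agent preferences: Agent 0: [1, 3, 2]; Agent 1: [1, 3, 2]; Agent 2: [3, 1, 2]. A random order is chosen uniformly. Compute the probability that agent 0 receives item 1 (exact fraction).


Step 1: Agent 0 wants item 1
Step 2: There are 6 possible orderings of agents
Step 3: In 3 orderings, agent 0 gets item 1
Step 4: Probability = 3/6 = 1/2

1/2


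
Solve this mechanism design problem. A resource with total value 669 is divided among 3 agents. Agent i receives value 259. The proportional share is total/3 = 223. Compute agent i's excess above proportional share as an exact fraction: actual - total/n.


Step 1: Proportional share = 669/3 = 223
Step 2: Agent's actual allocation = 259
Step 3: Excess = 259 - 223 = 36

36


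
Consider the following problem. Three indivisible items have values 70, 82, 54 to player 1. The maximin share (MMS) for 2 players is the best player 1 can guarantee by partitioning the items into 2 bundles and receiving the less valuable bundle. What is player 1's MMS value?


Step 1: Item values = 70, 82, 54
Step 2: Enumerate all 2-bundle partitions and take the smaller bundle:
  Partition 1: {70} vs {82,54} -> bundles 70, 136; min = 70
  Partition 2: {82} vs {70,54} -> bundles 82, 124; min = 82
  Partition 3: {54} vs {70,82} -> bundles 54, 152; min = 54
Step 3: MMS = max(70, 82, 54) = 82

82


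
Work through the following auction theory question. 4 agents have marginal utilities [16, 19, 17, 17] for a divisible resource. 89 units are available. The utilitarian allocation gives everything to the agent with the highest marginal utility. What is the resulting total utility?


Step 1: The marginal utilities are [16, 19, 17, 17]
Step 2: The highest marginal utility is 19
Step 3: All 89 units go to that agent
Step 4: Total utility = 19 * 89 = 1691

1691


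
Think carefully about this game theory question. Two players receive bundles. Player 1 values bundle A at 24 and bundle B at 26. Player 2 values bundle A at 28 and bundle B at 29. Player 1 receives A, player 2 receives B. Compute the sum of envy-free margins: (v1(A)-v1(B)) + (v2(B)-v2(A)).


Step 1: Player 1's margin = v1(A) - v1(B) = 24 - 26 = -2
Step 2: Player 2's margin = v2(B) - v2(A) = 29 - 28 = 1
Step 3: Total margin = -2 + 1 = -1

-1


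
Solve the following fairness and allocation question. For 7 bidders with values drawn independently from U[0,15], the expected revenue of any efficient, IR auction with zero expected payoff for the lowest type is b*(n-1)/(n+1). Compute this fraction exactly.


Step 1: By Revenue Equivalence, expected revenue = b*(n-1)/(n+1)
Step 2: Substituting n = 7, b = 15
Step 3: Revenue = 15*(7-1)/(7+1) = 15*6/8
Step 4: Revenue = 90/8 = 45/4

45/4


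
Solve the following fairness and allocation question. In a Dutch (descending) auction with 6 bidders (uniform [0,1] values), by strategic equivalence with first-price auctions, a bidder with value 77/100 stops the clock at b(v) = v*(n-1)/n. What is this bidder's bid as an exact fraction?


Step 1: Dutch auctions are strategically equivalent to first-price auctions
Step 2: The equilibrium bid is b(v) = v*(n-1)/n
Step 3: b = 77/100 * 5/6
Step 4: b = 77/120

77/120


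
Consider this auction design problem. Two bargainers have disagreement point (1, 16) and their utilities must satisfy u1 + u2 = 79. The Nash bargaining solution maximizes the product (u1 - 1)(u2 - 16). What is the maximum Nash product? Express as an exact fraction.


Step 1: The Nash solution splits surplus symmetrically above the disagreement point
Step 2: u1 = (total + d1 - d2)/2 = (79 + 1 - 16)/2 = 32
Step 3: u2 = (total - d1 + d2)/2 = (79 - 1 + 16)/2 = 47
Step 4: Nash product = (32 - 1) * (47 - 16)
Step 5: = 31 * 31 = 961

961


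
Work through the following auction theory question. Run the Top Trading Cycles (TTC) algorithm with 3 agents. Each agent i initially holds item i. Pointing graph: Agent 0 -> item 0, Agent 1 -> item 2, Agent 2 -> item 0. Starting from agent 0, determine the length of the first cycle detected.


Step 1: Trace the pointer graph from agent 0: 0 -> 0
Step 2: A cycle is detected when we revisit agent 0
Step 3: The cycle is: 0 -> 0
Step 4: Cycle length = 1

1


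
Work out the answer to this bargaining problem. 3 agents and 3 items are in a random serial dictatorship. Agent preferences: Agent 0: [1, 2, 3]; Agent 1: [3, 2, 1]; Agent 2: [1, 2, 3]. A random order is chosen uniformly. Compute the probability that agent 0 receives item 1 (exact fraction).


Step 1: Agent 0 wants item 1
Step 2: There are 6 possible orderings of agents
Step 3: In 3 orderings, agent 0 gets item 1
Step 4: Probability = 3/6 = 1/2

1/2


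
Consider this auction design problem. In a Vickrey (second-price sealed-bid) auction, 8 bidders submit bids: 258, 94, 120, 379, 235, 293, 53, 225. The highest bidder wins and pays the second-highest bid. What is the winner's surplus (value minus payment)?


Step 1: Sort bids in descending order: 379, 293, 258, 235, 225, 120, 94, 53
Step 2: The winning bid is the highest: 379
Step 3: The payment equals the second-highest bid: 293
Step 4: Surplus = winner's bid - payment = 379 - 293 = 86

86


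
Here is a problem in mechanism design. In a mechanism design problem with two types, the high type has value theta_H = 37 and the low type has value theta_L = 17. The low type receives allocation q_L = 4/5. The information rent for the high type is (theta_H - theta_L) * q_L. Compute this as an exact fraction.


Step 1: theta_H - theta_L = 37 - 17 = 20
Step 2: Information rent = (theta_H - theta_L) * q_L
Step 3: = 20 * 4/5
Step 4: = 16

16


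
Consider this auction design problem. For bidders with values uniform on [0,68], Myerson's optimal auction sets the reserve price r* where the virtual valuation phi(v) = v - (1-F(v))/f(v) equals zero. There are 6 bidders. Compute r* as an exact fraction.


Step 1: For U[0,68], F(v) = v/68 and f(v) = 1/68
Step 2: phi(v) = v - (1 - v/68)/(1/68) = v - (68 - v) = 2v - 68
Step 3: Set phi(r*) = 0: 2r* - 68 = 0
Step 4: r* = 68/2 = 34 (the number of bidders n = 6 does not enter)

34


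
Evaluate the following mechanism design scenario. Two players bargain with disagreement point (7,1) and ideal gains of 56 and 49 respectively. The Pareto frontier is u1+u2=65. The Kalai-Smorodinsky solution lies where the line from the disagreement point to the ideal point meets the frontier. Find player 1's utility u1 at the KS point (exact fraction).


Step 1: At the KS point, (u1-d1)/r1 = (u2-d2)/r2 = t and u1+u2 = 65
Step 2: u1 = d1 + r1*t and u2 = d2 + r2*t, so (d1 + r1*t) + (d2 + r2*t) = 65
Step 3: t = (65 - 7 - 1)/(56 + 49) = 57/105 = 19/35
Step 4: u1 = d1 + r1*t = 7 + 56 * 19/35 = 187/5
Step 5: (Check: u2 = d2 + r2*t = 138/5; u1+u2 = 187/5 + 138/5 = 65, on the frontier.)

187/5


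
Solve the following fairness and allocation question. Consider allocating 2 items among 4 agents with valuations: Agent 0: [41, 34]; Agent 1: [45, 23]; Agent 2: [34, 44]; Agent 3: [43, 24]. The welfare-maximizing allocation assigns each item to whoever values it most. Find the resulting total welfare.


Step 1: For each item, find the maximum value among all agents.
Step 2: Item 0 -> Agent 1 (value 45)
Step 3: Item 1 -> Agent 2 (value 44)
Step 4: Total welfare = 45 + 44 = 89

89


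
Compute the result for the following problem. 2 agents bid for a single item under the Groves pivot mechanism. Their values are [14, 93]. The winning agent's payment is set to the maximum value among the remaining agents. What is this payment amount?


Step 1: The efficient winner is agent 1 with value 93
Step 2: Other agents' values: [14]
Step 3: Pivot payment = max(others) = 14
Step 4: The winner pays 14

14


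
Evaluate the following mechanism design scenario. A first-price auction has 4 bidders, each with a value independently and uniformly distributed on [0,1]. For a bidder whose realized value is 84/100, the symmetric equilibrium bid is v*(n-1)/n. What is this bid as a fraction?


Step 1: The symmetric BNE bidding function is b(v) = v * (n-1) / n
Step 2: Substitute v = 21/25 and n = 4
Step 3: b = 21/25 * 3/4
Step 4: b = 63/100

63/100


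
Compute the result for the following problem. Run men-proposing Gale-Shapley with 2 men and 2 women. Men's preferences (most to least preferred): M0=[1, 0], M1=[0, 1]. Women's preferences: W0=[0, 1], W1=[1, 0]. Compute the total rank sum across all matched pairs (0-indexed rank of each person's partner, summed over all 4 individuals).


Step 1: Run Gale-Shapley (men propose, women hold best offer):
  M0 proposes to W1; she accepts
  M1 proposes to W0; she accepts
Step 2: Final matching: W0-M1, W1-M0
Step 3: 0-indexed ranks (man's rank of his match, then woman's): 0 + 1 + 0 + 1
Step 4: Total rank sum = 2

2


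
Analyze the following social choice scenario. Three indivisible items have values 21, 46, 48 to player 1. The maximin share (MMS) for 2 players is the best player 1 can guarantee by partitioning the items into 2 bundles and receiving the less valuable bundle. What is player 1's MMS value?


Step 1: Item values = 21, 46, 48
Step 2: Enumerate all 2-bundle partitions and take the smaller bundle:
  Partition 1: {21} vs {46,48} -> bundles 21, 94; min = 21
  Partition 2: {46} vs {21,48} -> bundles 46, 69; min = 46
  Partition 3: {48} vs {21,46} -> bundles 48, 67; min = 48
Step 3: MMS = max(21, 46, 48) = 48

48


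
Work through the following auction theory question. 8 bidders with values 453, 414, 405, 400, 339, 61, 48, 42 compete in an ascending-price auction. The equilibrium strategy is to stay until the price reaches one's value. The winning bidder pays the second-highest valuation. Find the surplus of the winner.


Step 1: Identify the highest value: 453
Step 2: Identify the second-highest value: 414
Step 3: The final price = second-highest value = 414
Step 4: Surplus = 453 - 414 = 39

39


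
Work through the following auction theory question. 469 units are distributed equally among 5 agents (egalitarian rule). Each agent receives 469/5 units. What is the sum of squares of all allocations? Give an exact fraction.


Step 1: Each agent's share = 469/5
Step 2: Square of each share = (469/5)^2 = 219961/25
Step 3: Sum of squares = 5 * 219961/25 = 219961/5

219961/5


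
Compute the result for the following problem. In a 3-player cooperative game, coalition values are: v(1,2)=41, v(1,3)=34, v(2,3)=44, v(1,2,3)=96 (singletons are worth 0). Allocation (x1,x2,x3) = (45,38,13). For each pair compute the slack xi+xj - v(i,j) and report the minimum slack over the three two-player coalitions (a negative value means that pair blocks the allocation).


Step 1: Slack for coalition (1,2): x1+x2 - v12 = 83 - 41 = 42
Step 2: Slack for coalition (1,3): x1+x3 - v13 = 58 - 34 = 24
Step 3: Slack for coalition (2,3): x2+x3 - v23 = 51 - 44 = 7
Step 4: Minimum slack = min(42, 24, 7) = 7, attained by (2,3); no pair can gain by deviating, so the allocation is in the core

7


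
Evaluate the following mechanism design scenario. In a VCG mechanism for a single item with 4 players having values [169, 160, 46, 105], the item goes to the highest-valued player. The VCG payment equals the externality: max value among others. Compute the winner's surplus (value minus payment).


Step 1: The winner is the agent with the highest value: agent 0 with value 169
Step 2: Values of other agents: [160, 46, 105]
Step 3: VCG payment = max of others' values = 160
Step 4: Surplus = 169 - 160 = 9

9


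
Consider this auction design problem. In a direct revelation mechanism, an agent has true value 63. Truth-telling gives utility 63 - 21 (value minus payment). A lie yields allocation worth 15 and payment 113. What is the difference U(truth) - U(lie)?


Step 1: U(truth) = value - payment = 63 - 21 = 42
Step 2: U(lie) = allocation - payment = 15 - 113 = -98
Step 3: IC gap = 42 - (-98) = 140

140


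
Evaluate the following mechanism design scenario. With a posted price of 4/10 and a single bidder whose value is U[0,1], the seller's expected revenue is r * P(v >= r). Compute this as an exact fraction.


Step 1: Posted price r = 2/5, value support [0,1]
Step 2: P(v >= r) = (1 - 2/5)/1 = 3/5
Step 3: Expected revenue = r * P(v >= r) = 2/5 * 3/5
Step 4: Revenue = 6/25

6/25


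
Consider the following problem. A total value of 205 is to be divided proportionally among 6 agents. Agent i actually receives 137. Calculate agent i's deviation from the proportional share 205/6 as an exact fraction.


Step 1: Proportional share = 205/6
Step 2: Agent's actual allocation = 137
Step 3: Excess = 137 - 205/6 = 617/6

617/6


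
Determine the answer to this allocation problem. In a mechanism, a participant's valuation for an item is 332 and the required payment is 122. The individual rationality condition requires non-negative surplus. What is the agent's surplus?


Step 1: Surplus = value - payment = 332 - 122 = 210
Step 2: IR is satisfied (surplus >= 0)

210


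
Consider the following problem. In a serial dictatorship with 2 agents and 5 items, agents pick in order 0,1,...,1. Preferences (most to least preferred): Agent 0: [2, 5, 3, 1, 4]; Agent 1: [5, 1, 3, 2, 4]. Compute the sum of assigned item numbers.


Step 1: Agent 0 picks item 2
Step 2: Agent 1 picks item 5
Step 3: Sum = 2 + 5 = 7

7


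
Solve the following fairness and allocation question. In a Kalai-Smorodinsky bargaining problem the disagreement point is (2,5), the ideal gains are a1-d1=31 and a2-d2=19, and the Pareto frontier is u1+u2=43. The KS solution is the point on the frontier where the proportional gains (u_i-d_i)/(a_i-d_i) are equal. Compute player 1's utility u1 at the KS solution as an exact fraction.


Step 1: At the KS point, (u1-d1)/r1 = (u2-d2)/r2 = t and u1+u2 = 43
Step 2: u1 = d1 + r1*t and u2 = d2 + r2*t, so (d1 + r1*t) + (d2 + r2*t) = 43
Step 3: t = (43 - 2 - 5)/(31 + 19) = 36/50 = 18/25
Step 4: u1 = d1 + r1*t = 2 + 31 * 18/25 = 608/25
Step 5: (Check: u2 = d2 + r2*t = 467/25; u1+u2 = 608/25 + 467/25 = 43, on the frontier.)

608/25


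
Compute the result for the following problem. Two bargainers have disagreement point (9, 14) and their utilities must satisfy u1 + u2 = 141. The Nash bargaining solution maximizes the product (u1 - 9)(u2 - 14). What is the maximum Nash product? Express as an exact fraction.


Step 1: The Nash solution splits surplus symmetrically above the disagreement point
Step 2: u1 = (total + d1 - d2)/2 = (141 + 9 - 14)/2 = 68
Step 3: u2 = (total - d1 + d2)/2 = (141 - 9 + 14)/2 = 73
Step 4: Nash product = (68 - 9) * (73 - 14)
Step 5: = 59 * 59 = 3481

3481


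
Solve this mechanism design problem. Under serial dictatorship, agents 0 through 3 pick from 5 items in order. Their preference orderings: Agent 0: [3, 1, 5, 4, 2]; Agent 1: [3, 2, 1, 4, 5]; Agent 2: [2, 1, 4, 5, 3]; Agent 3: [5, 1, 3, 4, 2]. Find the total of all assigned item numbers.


Step 1: Agent 0 picks item 3
Step 2: Agent 1 picks item 2
Step 3: Agent 2 picks item 1
Step 4: Agent 3 picks item 5
Step 5: Sum = 3 + 2 + 1 + 5 = 11

11


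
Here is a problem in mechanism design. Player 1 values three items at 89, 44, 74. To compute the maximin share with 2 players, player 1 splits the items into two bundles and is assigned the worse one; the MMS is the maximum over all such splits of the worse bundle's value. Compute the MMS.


Step 1: Item values = 89, 44, 74
Step 2: Enumerate all 2-bundle partitions and take the smaller bundle:
  Partition 1: {89} vs {44,74} -> bundles 89, 118; min = 89
  Partition 2: {44} vs {89,74} -> bundles 44, 163; min = 44
  Partition 3: {74} vs {89,44} -> bundles 74, 133; min = 74
Step 3: MMS = max(89, 44, 74) = 89

89


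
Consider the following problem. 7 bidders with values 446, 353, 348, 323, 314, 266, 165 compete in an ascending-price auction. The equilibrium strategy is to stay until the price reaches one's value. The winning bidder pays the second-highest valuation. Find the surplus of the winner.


Step 1: Identify the highest value: 446
Step 2: Identify the second-highest value: 353
Step 3: The final price = second-highest value = 353
Step 4: Surplus = 446 - 353 = 93

93


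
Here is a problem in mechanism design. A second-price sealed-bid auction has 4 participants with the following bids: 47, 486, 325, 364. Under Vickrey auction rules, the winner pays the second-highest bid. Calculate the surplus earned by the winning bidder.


Step 1: Sort bids in descending order: 486, 364, 325, 47
Step 2: The winning bid is the highest: 486
Step 3: The payment equals the second-highest bid: 364
Step 4: Surplus = winner's bid - payment = 486 - 364 = 122

122


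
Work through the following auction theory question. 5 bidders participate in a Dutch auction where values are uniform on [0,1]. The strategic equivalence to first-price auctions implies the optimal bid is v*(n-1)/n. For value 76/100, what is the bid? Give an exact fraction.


Step 1: Dutch auctions are strategically equivalent to first-price auctions
Step 2: The equilibrium bid is b(v) = v*(n-1)/n
Step 3: b = 19/25 * 4/5
Step 4: b = 76/125

76/125


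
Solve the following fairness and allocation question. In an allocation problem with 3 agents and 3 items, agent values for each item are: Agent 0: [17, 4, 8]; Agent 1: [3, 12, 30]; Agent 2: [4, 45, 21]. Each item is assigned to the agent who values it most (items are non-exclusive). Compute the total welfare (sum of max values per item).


Step 1: For each item, find the maximum value among all agents.
Step 2: Item 0 -> Agent 0 (value 17)
Step 3: Item 1 -> Agent 2 (value 45)
Step 4: Item 2 -> Agent 1 (value 30)
Step 5: Total welfare = 17 + 45 + 30 = 92

92


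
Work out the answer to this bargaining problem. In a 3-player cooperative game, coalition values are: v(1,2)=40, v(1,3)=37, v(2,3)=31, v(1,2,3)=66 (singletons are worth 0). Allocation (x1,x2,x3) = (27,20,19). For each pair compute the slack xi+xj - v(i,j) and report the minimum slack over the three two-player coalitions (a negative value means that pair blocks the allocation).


Step 1: Slack for coalition (1,2): x1+x2 - v12 = 47 - 40 = 7
Step 2: Slack for coalition (1,3): x1+x3 - v13 = 46 - 37 = 9
Step 3: Slack for coalition (2,3): x2+x3 - v23 = 39 - 31 = 8
Step 4: Minimum slack = min(7, 9, 8) = 7, attained by (1,2); no pair can gain by deviating, so the allocation is in the core

7


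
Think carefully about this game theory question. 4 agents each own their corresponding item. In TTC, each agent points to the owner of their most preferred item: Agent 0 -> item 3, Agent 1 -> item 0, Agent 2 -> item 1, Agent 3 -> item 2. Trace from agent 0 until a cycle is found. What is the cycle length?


Step 1: Trace the pointer graph from agent 0: 0 -> 3 -> 2 -> 1 -> 0
Step 2: A cycle is detected when we revisit agent 0
Step 3: The cycle is: 0 -> 3 -> 2 -> 1 -> 0
Step 4: Cycle length = 4

4


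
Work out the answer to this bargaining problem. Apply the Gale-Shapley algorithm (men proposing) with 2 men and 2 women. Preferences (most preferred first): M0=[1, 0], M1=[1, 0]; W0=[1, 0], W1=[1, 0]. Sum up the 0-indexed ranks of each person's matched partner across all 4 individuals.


Step 1: Run Gale-Shapley (men propose, women hold best offer):
  M0 proposes to W1; she accepts
  M1 proposes to W1; she switches from M0
  M0 proposes to W0; she accepts
Step 2: Final matching: W0-M0, W1-M1
Step 3: 0-indexed ranks (man's rank of his match, then woman's): 1 + 1 + 0 + 0
Step 4: Total rank sum = 2

2


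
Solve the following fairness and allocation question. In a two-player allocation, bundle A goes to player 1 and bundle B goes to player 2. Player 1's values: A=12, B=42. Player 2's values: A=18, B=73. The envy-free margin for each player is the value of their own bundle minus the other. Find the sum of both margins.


Step 1: Player 1's margin = v1(A) - v1(B) = 12 - 42 = -30
Step 2: Player 2's margin = v2(B) - v2(A) = 73 - 18 = 55
Step 3: Total margin = -30 + 55 = 25

25


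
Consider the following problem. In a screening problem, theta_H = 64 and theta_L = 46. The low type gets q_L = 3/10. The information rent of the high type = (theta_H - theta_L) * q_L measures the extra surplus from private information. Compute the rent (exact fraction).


Step 1: theta_H - theta_L = 64 - 46 = 18
Step 2: Information rent = (theta_H - theta_L) * q_L
Step 3: = 18 * 3/10
Step 4: = 27/5

27/5


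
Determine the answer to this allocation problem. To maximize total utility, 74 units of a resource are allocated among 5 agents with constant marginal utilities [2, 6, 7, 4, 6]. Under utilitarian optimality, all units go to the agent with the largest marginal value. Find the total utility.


Step 1: The marginal utilities are [2, 6, 7, 4, 6]
Step 2: The highest marginal utility is 7
Step 3: All 74 units go to that agent
Step 4: Total utility = 7 * 74 = 518

518
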